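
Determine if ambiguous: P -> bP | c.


right-linear, alternatives start with distinct terminals 'b' vs 'c': unique leftmost derivation
Unambiguous


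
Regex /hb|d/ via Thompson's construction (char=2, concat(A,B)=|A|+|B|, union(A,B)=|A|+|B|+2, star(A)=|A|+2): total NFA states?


Syntax tree has 3 char leaf(s), 1 union(s), 0 star(s)
chars contribute 3×2 = 6; each union adds +2; each star adds +2
Total: 6 + 2 + 0 = 8 states


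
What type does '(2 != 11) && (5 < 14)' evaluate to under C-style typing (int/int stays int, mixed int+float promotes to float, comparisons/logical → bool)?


Operand types: bool && bool
Rule: logical operators take bool operands and yield bool
Result type: bool


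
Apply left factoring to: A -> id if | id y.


Common prefix: 'id'
Factored: A -> id A', A' -> if | y


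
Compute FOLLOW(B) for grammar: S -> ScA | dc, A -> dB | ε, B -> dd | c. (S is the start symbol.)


$ ∈ FOLLOW(S). For each A -> αBβ: add FIRST(β)\{ε} to FOLLOW(B); if β nullable, add FOLLOW(A).
FOLLOW(B) = {$, c}


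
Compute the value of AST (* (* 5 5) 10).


Evaluate inner: (* 5 5) = 25
Evaluate root: (* 25 10) = 250
Result: 250


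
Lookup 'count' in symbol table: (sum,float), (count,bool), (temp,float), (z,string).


Lookup 'count' → type bool


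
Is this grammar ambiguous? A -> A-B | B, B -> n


precedence layered via separate nonterminal B: deterministic
Unambiguous


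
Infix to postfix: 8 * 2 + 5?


Left to right (same or higher precedence on left)
Postfix: 8 2 * 5 +


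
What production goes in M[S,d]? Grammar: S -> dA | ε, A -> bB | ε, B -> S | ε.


For [S, d]: 'd' ∈ FIRST(dA)
Entry: S -> dA


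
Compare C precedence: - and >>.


'-' is additive (level 9); '>>' is shift (level 8)
Higher level binds tighter
'-' has higher precedence than '>>'


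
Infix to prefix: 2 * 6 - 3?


left-to-right (same/higher precedence on left): tree is (- (* 2 6) 3)
Prefix: - * 2 6 3


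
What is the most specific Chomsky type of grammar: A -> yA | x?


Right-linear: every RHS is a terminal or a terminal followed by one nonterminal
Classification: Type 3 (Regular)


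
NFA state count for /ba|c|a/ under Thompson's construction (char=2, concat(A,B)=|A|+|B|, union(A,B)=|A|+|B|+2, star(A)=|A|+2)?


Syntax tree has 4 char leaf(s), 2 union(s), 0 star(s)
chars contribute 4×2 = 8; each union adds +2; each star adds +2
Total: 8 + 4 + 0 = 12 states


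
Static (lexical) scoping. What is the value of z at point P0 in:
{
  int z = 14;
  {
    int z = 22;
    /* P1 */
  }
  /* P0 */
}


z declared in the same block as P0
z = 14


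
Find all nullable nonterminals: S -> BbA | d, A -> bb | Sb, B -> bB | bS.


A nonterminal is nullable iff some alternative derives ε (directly, or every symbol in it is nullable)
Nullable: {}


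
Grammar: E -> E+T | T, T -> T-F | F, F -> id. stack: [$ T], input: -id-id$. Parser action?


shift '-' to continue T -> T-F
Action: shift


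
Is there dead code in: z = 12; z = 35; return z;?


first assignment to z is overwritten before any read
Dead: 'z = 12'


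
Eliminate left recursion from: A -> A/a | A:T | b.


Left-recursive alternatives: A/a, A:T; non-recursive: b
Introduce A': A -> bA', A' -> /aA' | :TA' | ε


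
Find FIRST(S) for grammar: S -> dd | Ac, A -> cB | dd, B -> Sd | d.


Per alternative of S: FIRST(dd) = {d}; FIRST(Ac) = {c, d}
FIRST(S) = {c, d}


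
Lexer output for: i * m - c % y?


Scan left to right, longest-match per lexeme
Tokens: ID(i), OP(*), ID(m), OP(-), ID(c), OP(%), ID(y)


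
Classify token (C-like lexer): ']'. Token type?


Pattern: delimiter/punctuation
Type: PUNCTUATION


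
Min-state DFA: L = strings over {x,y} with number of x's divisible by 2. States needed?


Track (count of x) mod 2: states 0..1, accept at 0
Minimal DFA: 2 states


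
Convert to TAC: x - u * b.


Break into single-operator statements:
t1 = u * b
t2 = x - t1


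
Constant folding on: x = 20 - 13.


20 - 13 = 7 at compile time
Optimized: x = 7


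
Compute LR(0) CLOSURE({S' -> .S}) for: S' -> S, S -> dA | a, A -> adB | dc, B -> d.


Start: S' -> .S
For each item with dot before a nonterminal B, add B -> .γ for every B-production
Closure: [S' -> .S, S -> .dA, S -> .a]


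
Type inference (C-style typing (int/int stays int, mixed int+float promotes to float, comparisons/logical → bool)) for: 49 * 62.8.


Operand types: int * float
Rule: mixed int/float promotes to float; int/int stays int
Result type: float


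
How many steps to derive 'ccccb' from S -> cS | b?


Derivation: S => cS => ccS => cccS => ccccS => ccccb
Steps: 5


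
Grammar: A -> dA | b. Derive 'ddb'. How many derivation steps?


Derivation: A => dA => ddA => ddb
Steps: 3


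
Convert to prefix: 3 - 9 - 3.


left-to-right (same/higher precedence on left): tree is (- (- 3 9) 3)
Prefix: - - 3 9 3


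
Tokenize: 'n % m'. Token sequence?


Scan left to right, longest-match per lexeme
Tokens: ID(n), OP(%), ID(m)


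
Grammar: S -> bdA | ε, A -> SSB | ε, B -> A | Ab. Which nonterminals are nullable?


A nonterminal is nullable iff some alternative derives ε (directly, or every symbol in it is nullable)
Nullable: {A, B, S}


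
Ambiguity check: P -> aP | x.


right-linear, alternatives start with distinct terminals 'a' vs 'x': unique leftmost derivation
Unambiguous


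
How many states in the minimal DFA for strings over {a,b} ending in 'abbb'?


Track the longest suffix of input matching a prefix of 'abbb': 5 classes (prefixes of length 0..4)
Minimal DFA: 5 states


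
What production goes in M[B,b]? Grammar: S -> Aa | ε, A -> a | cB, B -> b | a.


For [B, b]: 'b' ∈ FIRST(b)
Entry: B -> b


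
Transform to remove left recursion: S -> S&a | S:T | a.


Left-recursive alternatives: S&a, S:T; non-recursive: a
Introduce S': S -> aS', S' -> &aS' | :TS' | ε


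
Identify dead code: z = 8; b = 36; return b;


z is assigned but never read
Dead: 'z = 8'


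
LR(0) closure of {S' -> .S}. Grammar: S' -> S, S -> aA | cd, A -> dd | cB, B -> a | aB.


Start: S' -> .S
For each item with dot before a nonterminal B, add B -> .γ for every B-production
Closure: [S' -> .S, S -> .aA, S -> .cd]


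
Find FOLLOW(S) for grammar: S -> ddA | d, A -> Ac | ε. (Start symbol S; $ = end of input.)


$ ∈ FOLLOW(S). For each A -> αBβ: add FIRST(β)\{ε} to FOLLOW(B); if β nullable, add FOLLOW(A).
FOLLOW(S) = {$}


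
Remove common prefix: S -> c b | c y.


Common prefix: 'c'
Factored: S -> c S', S' -> b | y


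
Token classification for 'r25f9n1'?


Pattern: letter/underscore followed by alphanumerics, not a keyword
Type: IDENTIFIER


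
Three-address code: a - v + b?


Break into single-operator statements:
t1 = a - v
t2 = t1 + b


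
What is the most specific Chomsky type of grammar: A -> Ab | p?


Left-linear: every RHS is a terminal or one nonterminal followed by a terminal
Classification: Type 3 (Regular)


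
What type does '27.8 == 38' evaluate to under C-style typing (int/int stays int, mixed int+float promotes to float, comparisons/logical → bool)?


Operand types: float == int
Rule: comparison yields bool
Result type: bool


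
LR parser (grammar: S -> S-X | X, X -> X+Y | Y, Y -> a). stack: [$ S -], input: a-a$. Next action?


no handle ('S-' is not any RHS); shift 'a'
Action: shift


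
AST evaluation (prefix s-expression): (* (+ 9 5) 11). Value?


Evaluate inner: (+ 9 5) = 14
Evaluate root: (* 14 11) = 154
Result: 154


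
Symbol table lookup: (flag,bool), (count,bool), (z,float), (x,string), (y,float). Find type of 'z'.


Lookup 'z' → type float


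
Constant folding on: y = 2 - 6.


2 - 6 = -4 at compile time
Optimized: y = -4


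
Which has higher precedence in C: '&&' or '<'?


'<' is relational (level 7); '&&' is logical AND (level 2)
Higher level binds tighter
'<' has higher precedence than '&&'


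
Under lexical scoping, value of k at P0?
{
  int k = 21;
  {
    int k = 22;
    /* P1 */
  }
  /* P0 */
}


k declared in the same block as P0
k = 21


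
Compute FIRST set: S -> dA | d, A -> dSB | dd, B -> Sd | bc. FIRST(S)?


Per alternative of S: FIRST(dA) = {d}; FIRST(d) = {d}
FIRST(S) = {d}


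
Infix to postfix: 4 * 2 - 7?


Left to right (same or higher precedence on left)
Postfix: 4 2 * 7 -


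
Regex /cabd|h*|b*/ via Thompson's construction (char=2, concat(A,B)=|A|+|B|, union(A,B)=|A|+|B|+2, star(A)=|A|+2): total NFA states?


Syntax tree has 6 char leaf(s), 2 union(s), 2 star(s)
chars contribute 6×2 = 12; each union adds +2; each star adds +2
Total: 12 + 4 + 4 = 20 states


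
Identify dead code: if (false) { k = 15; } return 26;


condition is constant false, so the whole block is unreachable
Dead: 'if (false) { k = 15; }'


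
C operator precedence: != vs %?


'%' is multiplicative (level 10); '!=' is equality (level 6)
Higher level binds tighter
'%' has higher precedence than '!='


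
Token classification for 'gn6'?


Pattern: letter/underscore followed by alphanumerics, not a keyword
Type: IDENTIFIER


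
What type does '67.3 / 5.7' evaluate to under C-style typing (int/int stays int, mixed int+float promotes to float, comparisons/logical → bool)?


Operand types: float / float
Rule: mixed int/float promotes to float; int/int stays int
Result type: float


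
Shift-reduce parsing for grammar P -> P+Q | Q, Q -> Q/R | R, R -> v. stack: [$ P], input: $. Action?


start symbol P on stack, input exhausted
Action: accept


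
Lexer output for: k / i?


Scan left to right, longest-match per lexeme
Tokens: ID(k), OP(/), ID(i)


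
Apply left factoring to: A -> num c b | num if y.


Common prefix: 'num'
Factored: A -> num A', A' -> c b | if y


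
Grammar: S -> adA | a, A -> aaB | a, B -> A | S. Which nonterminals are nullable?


A nonterminal is nullable iff some alternative derives ε (directly, or every symbol in it is nullable)
Nullable: {}


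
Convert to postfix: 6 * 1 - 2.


Left to right (same or higher precedence on left)
Postfix: 6 1 * 2 -


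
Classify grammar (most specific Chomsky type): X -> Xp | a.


Left-linear: every RHS is a terminal or one nonterminal followed by a terminal
Classification: Type 3 (Regular)


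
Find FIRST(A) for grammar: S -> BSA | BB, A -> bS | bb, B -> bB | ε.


Per alternative of A: FIRST(bS) = {b}; FIRST(bb) = {b}
FIRST(A) = {b}


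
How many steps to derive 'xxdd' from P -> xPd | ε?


Derivation: P => xPd => xxPdd => xxdd
Steps: 3


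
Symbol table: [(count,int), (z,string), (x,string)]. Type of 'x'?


Lookup 'x' → type string


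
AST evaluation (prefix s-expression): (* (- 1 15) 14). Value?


Evaluate inner: (- 1 15) = -14
Evaluate root: (* -14 14) = -196
Result: -196


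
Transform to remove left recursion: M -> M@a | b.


Left-recursive alternatives: M@a; non-recursive: b
Introduce M': M -> bM', M' -> @aM' | ε


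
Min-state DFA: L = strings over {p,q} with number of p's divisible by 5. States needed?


Track (count of p) mod 5: states 0..4, accept at 0
Minimal DFA: 5 states


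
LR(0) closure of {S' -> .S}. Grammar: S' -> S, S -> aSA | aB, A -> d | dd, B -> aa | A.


Start: S' -> .S
For each item with dot before a nonterminal B, add B -> .γ for every B-production
Closure: [S' -> .S, S -> .aSA, S -> .aB]


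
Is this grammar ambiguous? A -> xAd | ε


balanced x^n…d^n: each string has a unique parse
Unambiguous


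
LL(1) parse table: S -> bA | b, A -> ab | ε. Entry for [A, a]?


For [A, a]: 'a' ∈ FIRST(ab)
Entry: A -> ab


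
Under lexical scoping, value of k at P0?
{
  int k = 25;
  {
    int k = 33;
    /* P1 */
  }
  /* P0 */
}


k declared in the same block as P0
k = 25


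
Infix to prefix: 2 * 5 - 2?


left-to-right (same/higher precedence on left): tree is (- (* 2 5) 2)
Prefix: - * 2 5 2


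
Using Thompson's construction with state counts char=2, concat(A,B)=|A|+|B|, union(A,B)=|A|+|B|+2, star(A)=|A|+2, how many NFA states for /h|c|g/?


Syntax tree has 3 char leaf(s), 2 union(s), 0 star(s)
chars contribute 3×2 = 6; each union adds +2; each star adds +2
Total: 6 + 4 + 0 = 10 states


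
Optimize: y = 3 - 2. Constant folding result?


3 - 2 = 1 at compile time
Optimized: y = 1


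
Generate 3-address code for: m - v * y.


Break into single-operator statements:
t1 = v * y
t2 = m - t1


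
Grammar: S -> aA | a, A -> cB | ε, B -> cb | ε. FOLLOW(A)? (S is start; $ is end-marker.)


$ ∈ FOLLOW(S). For each A -> αBβ: add FIRST(β)\{ε} to FOLLOW(B); if β nullable, add FOLLOW(A).
FOLLOW(A) = {$}


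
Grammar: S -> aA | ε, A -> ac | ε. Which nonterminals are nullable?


A nonterminal is nullable iff some alternative derives ε (directly, or every symbol in it is nullable)
Nullable: {A, S}


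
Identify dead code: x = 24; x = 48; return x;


first assignment to x is overwritten before any read
Dead: 'x = 24'


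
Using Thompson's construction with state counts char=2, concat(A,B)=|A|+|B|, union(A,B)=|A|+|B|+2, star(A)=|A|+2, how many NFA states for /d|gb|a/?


Syntax tree has 4 char leaf(s), 2 union(s), 0 star(s)
chars contribute 4×2 = 8; each union adds +2; each star adds +2
Total: 8 + 4 + 0 = 12 states


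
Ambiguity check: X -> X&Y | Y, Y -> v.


precedence layered via separate nonterminal Y: deterministic
Unambiguous


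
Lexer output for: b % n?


Scan left to right, longest-match per lexeme
Tokens: ID(b), OP(%), ID(n)


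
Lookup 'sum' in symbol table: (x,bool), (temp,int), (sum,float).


Lookup 'sum' → type float


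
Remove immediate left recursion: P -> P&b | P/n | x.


Left-recursive alternatives: P&b, P/n; non-recursive: x
Introduce P': P -> xP', P' -> &bP' | /nP' | ε


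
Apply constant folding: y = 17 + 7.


17 + 7 = 24 at compile time
Optimized: y = 24


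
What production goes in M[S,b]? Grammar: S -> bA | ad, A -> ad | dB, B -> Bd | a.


For [S, b]: 'b' ∈ FIRST(bA)
Entry: S -> bA


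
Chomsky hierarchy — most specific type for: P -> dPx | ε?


Single nonterminal LHS, but d^n x^n is not regular
Classification: Type 2 (Context-Free)


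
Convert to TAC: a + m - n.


Break into single-operator statements:
t1 = a + m
t2 = t1 - n


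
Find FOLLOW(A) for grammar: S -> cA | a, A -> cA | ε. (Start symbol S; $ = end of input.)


$ ∈ FOLLOW(S). For each A -> αBβ: add FIRST(β)\{ε} to FOLLOW(B); if β nullable, add FOLLOW(A).
FOLLOW(A) = {$}


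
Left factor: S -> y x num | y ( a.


Common prefix: 'y'
Factored: S -> y S', S' -> x num | ( a


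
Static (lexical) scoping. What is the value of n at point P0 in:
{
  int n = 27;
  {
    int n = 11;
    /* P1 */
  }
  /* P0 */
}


n declared in the same block as P0
n = 27


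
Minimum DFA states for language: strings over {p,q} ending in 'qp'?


Track the longest suffix of input matching a prefix of 'qp': 3 classes (prefixes of length 0..2)
Minimal DFA: 3 states


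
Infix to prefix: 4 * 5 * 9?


left-to-right (same/higher precedence on left): tree is (* (* 4 5) 9)
Prefix: * * 4 5 9


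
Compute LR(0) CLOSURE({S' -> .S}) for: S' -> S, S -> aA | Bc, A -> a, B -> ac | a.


Start: S' -> .S
For each item with dot before a nonterminal B, add B -> .γ for every B-production
Closure: [S' -> .S, S -> .aA, S -> .Bc, B -> .ac, B -> .a]


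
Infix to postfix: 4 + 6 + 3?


Left to right (same or higher precedence on left)
Postfix: 4 6 + 3 +


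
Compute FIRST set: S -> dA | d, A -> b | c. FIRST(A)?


Per alternative of A: FIRST(b) = {b}; FIRST(c) = {c}
FIRST(A) = {b, c}


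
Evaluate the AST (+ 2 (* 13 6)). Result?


Evaluate inner: (* 13 6) = 78
Evaluate root: (+ 2 78) = 80
Result: 80


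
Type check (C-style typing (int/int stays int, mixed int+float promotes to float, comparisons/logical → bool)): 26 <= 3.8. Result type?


Operand types: int <= float
Rule: comparison yields bool
Result type: bool


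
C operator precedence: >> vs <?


'>>' is shift (level 8); '<' is relational (level 7)
Higher level binds tighter
'>>' has higher precedence than '<'


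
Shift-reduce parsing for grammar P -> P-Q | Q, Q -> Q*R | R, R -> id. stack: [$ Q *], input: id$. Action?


no handle; shift 'id'
Action: shift


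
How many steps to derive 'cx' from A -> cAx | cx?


Derivation: A => cx
Steps: 1


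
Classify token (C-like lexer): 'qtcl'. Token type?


Pattern: letter/underscore followed by alphanumerics, not a keyword
Type: IDENTIFIER


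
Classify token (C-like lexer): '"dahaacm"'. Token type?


Pattern: double-quoted sequence
Type: STRING_LITERAL


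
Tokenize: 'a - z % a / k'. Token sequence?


Scan left to right, longest-match per lexeme
Tokens: ID(a), OP(-), ID(z), OP(%), ID(a), OP(/), ID(k)


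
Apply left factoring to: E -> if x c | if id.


Common prefix: 'if'
Factored: E -> if E', E' -> x c | id


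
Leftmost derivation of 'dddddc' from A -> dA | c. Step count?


Derivation: A => dA => ddA => dddA => ddddA => dddddA => dddddc
Steps: 6


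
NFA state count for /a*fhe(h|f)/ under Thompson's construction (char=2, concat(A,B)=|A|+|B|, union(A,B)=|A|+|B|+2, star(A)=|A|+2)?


Syntax tree has 6 char leaf(s), 1 union(s), 1 star(s)
chars contribute 6×2 = 12; each union adds +2; each star adds +2
Total: 12 + 2 + 2 = 16 states


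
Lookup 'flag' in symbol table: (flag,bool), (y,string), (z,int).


Lookup 'flag' → type bool


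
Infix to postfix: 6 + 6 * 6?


* has higher precedence, evaluate 6*6 first
Postfix: 6 6 6 * +


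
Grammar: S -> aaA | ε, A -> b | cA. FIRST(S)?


Per alternative of S: FIRST(aaA) = {a}; FIRST(ε) = {ε}
FIRST(S) = {a, ε}


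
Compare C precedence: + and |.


'+' is additive (level 9); '|' is bitwise OR (level 3)
Higher level binds tighter
'+' has higher precedence than '|'


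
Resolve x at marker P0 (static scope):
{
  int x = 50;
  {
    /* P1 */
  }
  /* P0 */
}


x declared in the same block as P0
x = 50


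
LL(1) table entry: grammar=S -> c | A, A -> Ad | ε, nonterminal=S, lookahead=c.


For [S, c]: 'c' ∈ FIRST(c)
Entry: S -> c


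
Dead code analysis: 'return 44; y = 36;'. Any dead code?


statement follows a return and is unreachable
Dead: 'y = 36'


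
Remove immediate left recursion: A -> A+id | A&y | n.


Left-recursive alternatives: A+id, A&y; non-recursive: n
Introduce A': A -> nA', A' -> +idA' | &yA' | ε


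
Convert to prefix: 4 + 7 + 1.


left-to-right (same/higher precedence on left): tree is (+ (+ 4 7) 1)
Prefix: + + 4 7 1


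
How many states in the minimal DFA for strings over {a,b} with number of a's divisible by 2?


Track (count of a) mod 2: states 0..1, accept at 0
Minimal DFA: 2 states


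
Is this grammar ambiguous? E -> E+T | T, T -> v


precedence layered via separate nonterminal T: deterministic
Unambiguous


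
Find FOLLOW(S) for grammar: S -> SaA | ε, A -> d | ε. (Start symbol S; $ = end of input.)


$ ∈ FOLLOW(S). For each A -> αBβ: add FIRST(β)\{ε} to FOLLOW(B); if β nullable, add FOLLOW(A).
FOLLOW(S) = {$, a}


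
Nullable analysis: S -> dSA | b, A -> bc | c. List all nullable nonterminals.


A nonterminal is nullable iff some alternative derives ε (directly, or every symbol in it is nullable)
Nullable: {}


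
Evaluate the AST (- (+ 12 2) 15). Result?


Evaluate inner: (+ 12 2) = 14
Evaluate root: (- 14 15) = -1
Result: -1


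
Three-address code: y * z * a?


Break into single-operator statements:
t1 = y * z
t2 = t1 * a


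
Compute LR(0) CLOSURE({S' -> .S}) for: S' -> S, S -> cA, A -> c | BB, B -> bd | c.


Start: S' -> .S
For each item with dot before a nonterminal B, add B -> .γ for every B-production
Closure: [S' -> .S, S -> .cA]


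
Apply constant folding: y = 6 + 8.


6 + 8 = 14 at compile time
Optimized: y = 14


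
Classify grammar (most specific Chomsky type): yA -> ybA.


LHS has context (more than one symbol) and |LHS| ≤ |RHS|
Classification: Type 1 (Context-Sensitive)


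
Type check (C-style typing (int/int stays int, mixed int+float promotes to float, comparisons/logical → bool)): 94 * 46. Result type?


Operand types: int * int
Rule: mixed int/float promotes to float; int/int stays int
Result type: int


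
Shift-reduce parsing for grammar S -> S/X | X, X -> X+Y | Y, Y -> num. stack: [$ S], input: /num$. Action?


shift '/' to continue S -> S/X
Action: shift


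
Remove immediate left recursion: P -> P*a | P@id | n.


Left-recursive alternatives: P*a, P@id; non-recursive: n
Introduce P': P -> nP', P' -> *aP' | @idP' | ε


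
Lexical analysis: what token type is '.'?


Pattern: operator symbol
Type: OPERATOR


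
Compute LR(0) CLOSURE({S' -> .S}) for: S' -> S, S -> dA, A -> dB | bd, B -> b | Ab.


Start: S' -> .S
For each item with dot before a nonterminal B, add B -> .γ for every B-production
Closure: [S' -> .S, S -> .dA]


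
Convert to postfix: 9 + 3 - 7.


Left to right (same or higher precedence on left)
Postfix: 9 3 + 7 -


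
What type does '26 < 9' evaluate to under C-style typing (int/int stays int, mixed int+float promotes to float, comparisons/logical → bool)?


Operand types: int < int
Rule: comparison yields bool
Result type: bool


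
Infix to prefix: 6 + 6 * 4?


'*' binds tighter: tree is (+ 6 (* 6 4))
Prefix: + 6 * 6 4


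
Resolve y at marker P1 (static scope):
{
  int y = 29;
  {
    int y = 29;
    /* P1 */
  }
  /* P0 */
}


y declared in the same block as P1
y = 29


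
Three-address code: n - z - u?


Break into single-operator statements:
t1 = n - z
t2 = t1 - u


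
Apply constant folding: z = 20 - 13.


20 - 13 = 7 at compile time
Optimized: z = 7


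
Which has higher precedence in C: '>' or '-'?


'-' is additive (level 9); '>' is relational (level 7)
Higher level binds tighter
'-' has higher precedence than '>'


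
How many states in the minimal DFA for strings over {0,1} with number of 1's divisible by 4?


Track (count of 1) mod 4: states 0..3, accept at 0
Minimal DFA: 4 states


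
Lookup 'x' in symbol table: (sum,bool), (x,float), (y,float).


Lookup 'x' → type float


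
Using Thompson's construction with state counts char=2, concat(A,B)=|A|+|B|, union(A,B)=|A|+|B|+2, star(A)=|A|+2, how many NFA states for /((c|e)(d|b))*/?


Syntax tree has 4 char leaf(s), 2 union(s), 1 star(s)
chars contribute 4×2 = 8; each union adds +2; each star adds +2
Total: 8 + 4 + 2 = 14 states


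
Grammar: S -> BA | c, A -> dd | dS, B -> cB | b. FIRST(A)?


Per alternative of A: FIRST(dd) = {d}; FIRST(dS) = {d}
FIRST(A) = {d}


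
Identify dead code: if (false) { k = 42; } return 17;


condition is constant false, so the whole block is unreachable
Dead: 'if (false) { k = 42; }'


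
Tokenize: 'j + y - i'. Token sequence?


Scan left to right, longest-match per lexeme
Tokens: ID(j), OP(+), ID(y), OP(-), ID(i)


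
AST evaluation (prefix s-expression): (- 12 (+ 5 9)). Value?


Evaluate inner: (+ 5 9) = 14
Evaluate root: (- 12 14) = -2
Result: -2


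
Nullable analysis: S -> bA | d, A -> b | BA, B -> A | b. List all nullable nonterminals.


A nonterminal is nullable iff some alternative derives ε (directly, or every symbol in it is nullable)
Nullable: {}


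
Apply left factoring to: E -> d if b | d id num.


Common prefix: 'd'
Factored: E -> d E', E' -> if b | id num


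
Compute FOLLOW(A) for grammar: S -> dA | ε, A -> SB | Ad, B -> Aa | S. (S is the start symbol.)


$ ∈ FOLLOW(S). For each A -> αBβ: add FIRST(β)\{ε} to FOLLOW(B); if β nullable, add FOLLOW(A).
FOLLOW(A) = {$, a, d}


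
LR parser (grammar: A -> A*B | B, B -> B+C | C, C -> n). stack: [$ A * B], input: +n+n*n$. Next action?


'+' can extend B; shift to build B -> B+C
Action: shift


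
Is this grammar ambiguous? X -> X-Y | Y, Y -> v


precedence layered via separate nonterminal Y: deterministic
Unambiguous


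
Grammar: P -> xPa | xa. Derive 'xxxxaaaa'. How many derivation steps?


Derivation: P => xPa => xxPaa => xxxPaaa => xxxxaaaa
Steps: 4


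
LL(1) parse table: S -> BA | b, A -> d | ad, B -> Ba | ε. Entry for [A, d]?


For [A, d]: 'd' ∈ FIRST(d)
Entry: A -> d


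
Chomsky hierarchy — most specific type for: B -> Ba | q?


Left-linear: every RHS is a terminal or one nonterminal followed by a terminal
Classification: Type 3 (Regular)


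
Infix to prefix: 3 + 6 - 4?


left-to-right (same/higher precedence on left): tree is (- (+ 3 6) 4)
Prefix: - + 3 6 4


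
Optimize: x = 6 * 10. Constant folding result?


6 * 10 = 60 at compile time
Optimized: x = 60


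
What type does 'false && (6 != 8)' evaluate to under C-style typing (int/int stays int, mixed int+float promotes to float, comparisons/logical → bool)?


Operand types: bool && bool
Rule: logical operators take bool operands and yield bool
Result type: bool


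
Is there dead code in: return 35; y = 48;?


statement follows a return and is unreachable
Dead: 'y = 48'


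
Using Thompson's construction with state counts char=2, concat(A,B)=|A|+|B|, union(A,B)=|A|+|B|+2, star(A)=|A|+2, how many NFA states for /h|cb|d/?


Syntax tree has 4 char leaf(s), 2 union(s), 0 star(s)
chars contribute 4×2 = 8; each union adds +2; each star adds +2
Total: 8 + 4 + 0 = 12 states


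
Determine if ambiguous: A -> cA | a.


right-linear, alternatives start with distinct terminals 'c' vs 'a': unique leftmost derivation
Unambiguous


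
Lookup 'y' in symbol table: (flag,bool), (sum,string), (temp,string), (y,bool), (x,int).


Lookup 'y' → type bool


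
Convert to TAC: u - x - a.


Break into single-operator statements:
t1 = u - x
t2 = t1 - a


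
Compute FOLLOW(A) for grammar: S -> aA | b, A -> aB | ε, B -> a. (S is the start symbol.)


$ ∈ FOLLOW(S). For each A -> αBβ: add FIRST(β)\{ε} to FOLLOW(B); if β nullable, add FOLLOW(A).
FOLLOW(A) = {$}


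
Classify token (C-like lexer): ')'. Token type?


Pattern: delimiter/punctuation
Type: PUNCTUATION


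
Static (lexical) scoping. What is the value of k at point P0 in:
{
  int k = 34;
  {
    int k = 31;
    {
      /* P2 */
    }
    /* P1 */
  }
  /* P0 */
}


k declared in the same block as P0
k = 34


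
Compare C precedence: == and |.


'==' is equality (level 6); '|' is bitwise OR (level 3)
Higher level binds tighter
'==' has higher precedence than '|'


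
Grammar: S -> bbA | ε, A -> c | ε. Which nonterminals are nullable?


A nonterminal is nullable iff some alternative derives ε (directly, or every symbol in it is nullable)
Nullable: {A, S}


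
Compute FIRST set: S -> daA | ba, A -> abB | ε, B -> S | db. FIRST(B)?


Per alternative of B: FIRST(S) = {b, d}; FIRST(db) = {d}
FIRST(B) = {b, d}


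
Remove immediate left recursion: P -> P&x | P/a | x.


Left-recursive alternatives: P&x, P/a; non-recursive: x
Introduce P': P -> xP', P' -> &xP' | /aP' | ε


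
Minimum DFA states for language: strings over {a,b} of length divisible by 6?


Track length mod 6: states 0..5, accept at 0
Minimal DFA: 6 states


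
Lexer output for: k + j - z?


Scan left to right, longest-match per lexeme
Tokens: ID(k), OP(+), ID(j), OP(-), ID(z)


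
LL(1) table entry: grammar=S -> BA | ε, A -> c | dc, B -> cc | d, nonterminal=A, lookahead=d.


For [A, d]: 'd' ∈ FIRST(dc)
Entry: A -> dc


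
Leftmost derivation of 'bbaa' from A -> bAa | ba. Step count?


Derivation: A => bAa => bbaa
Steps: 2


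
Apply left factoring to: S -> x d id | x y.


Common prefix: 'x'
Factored: S -> x S', S' -> d id | y


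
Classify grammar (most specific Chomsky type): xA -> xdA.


LHS has context (more than one symbol) and |LHS| ≤ |RHS|
Classification: Type 1 (Context-Sensitive)


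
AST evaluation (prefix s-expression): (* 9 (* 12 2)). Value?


Evaluate inner: (* 12 2) = 24
Evaluate root: (* 9 24) = 216
Result: 216


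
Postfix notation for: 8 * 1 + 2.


Left to right (same or higher precedence on left)
Postfix: 8 1 * 2 +


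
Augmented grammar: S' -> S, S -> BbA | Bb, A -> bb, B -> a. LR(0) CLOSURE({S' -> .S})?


Start: S' -> .S
For each item with dot before a nonterminal B, add B -> .γ for every B-production
Closure: [S' -> .S, S -> .BbA, S -> .Bb, B -> .a]


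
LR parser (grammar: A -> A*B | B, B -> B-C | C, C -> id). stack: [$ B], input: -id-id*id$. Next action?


shift '-' to continue B -> B-C
Action: shift


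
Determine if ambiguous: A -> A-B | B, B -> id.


precedence layered via separate nonterminal B: deterministic
Unambiguous


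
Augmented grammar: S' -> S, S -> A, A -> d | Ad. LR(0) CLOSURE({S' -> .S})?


Start: S' -> .S
For each item with dot before a nonterminal B, add B -> .γ for every B-production
Closure: [S' -> .S, S -> .A, A -> .d, A -> .Ad]


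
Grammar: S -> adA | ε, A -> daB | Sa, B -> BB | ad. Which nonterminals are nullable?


A nonterminal is nullable iff some alternative derives ε (directly, or every symbol in it is nullable)
Nullable: {S}


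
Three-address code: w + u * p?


Break into single-operator statements:
t1 = u * p
t2 = w + t1


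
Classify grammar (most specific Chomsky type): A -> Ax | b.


Left-linear: every RHS is a terminal or one nonterminal followed by a terminal
Classification: Type 3 (Regular)


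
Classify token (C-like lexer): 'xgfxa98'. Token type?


Pattern: letter/underscore followed by alphanumerics, not a keyword
Type: IDENTIFIER


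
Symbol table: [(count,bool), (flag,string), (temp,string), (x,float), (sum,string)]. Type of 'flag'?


Lookup 'flag' → type string


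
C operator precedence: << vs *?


'*' is multiplicative (level 10); '<<' is shift (level 8)
Higher level binds tighter
'*' has higher precedence than '<<'


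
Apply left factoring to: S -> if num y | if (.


Common prefix: 'if'
Factored: S -> if S', S' -> num y | (


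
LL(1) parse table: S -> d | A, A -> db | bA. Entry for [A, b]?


For [A, b]: 'b' ∈ FIRST(bA)
Entry: A -> bA


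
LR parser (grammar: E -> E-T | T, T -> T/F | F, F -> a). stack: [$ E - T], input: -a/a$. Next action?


handle 'E-T' on top; lookahead ∈ FOLLOW(E) = {-, $}
Action: reduce (E -> E-T)


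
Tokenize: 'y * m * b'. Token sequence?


Scan left to right, longest-match per lexeme
Tokens: ID(y), OP(*), ID(m), OP(*), ID(b)


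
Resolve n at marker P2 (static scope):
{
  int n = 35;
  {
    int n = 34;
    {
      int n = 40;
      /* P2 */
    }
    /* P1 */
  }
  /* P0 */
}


n declared in the same block as P2
n = 40


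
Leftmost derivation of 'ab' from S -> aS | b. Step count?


Derivation: S => aS => ab
Steps: 2


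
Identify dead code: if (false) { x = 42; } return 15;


condition is constant false, so the whole block is unreachable
Dead: 'if (false) { x = 42; }'


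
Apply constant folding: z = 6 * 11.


6 * 11 = 66 at compile time
Optimized: z = 66


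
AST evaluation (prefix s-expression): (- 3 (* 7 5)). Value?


Evaluate inner: (* 7 5) = 35
Evaluate root: (- 3 35) = -32
Result: -32


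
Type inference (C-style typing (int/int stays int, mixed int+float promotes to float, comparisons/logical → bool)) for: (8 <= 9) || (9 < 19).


Operand types: bool || bool
Rule: logical operators take bool operands and yield bool
Result type: bool


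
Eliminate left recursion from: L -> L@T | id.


Left-recursive alternatives: L@T; non-recursive: id
Introduce L': L -> idL', L' -> @TL' | ε


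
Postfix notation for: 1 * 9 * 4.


Left to right (same or higher precedence on left)
Postfix: 1 9 * 4 *


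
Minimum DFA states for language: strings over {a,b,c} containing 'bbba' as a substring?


KMP-style automaton: 4 progress states + 1 absorbing accept = 5
Minimal DFA: 5 states


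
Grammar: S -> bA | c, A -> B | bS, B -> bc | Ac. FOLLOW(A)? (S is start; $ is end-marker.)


$ ∈ FOLLOW(S). For each A -> αBβ: add FIRST(β)\{ε} to FOLLOW(B); if β nullable, add FOLLOW(A).
FOLLOW(A) = {$, c}


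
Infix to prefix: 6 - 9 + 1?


left-to-right (same/higher precedence on left): tree is (+ (- 6 9) 1)
Prefix: + - 6 9 1


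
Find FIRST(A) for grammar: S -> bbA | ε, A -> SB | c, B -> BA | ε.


Per alternative of A: FIRST(SB) = {b, c, ε}; FIRST(c) = {c}
FIRST(A) = {b, c, ε}


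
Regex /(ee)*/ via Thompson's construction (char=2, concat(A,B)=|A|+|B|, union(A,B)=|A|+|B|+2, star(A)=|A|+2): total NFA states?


Syntax tree has 2 char leaf(s), 0 union(s), 1 star(s)
chars contribute 2×2 = 4; each union adds +2; each star adds +2
Total: 4 + 0 + 2 = 6 states


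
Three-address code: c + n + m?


Break into single-operator statements:
t1 = c + n
t2 = t1 + m


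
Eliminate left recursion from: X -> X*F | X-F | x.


Left-recursive alternatives: X*F, X-F; non-recursive: x
Introduce X': X -> xX', X' -> *FX' | -FX' | ε


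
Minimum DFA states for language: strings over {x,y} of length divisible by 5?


Track length mod 5: states 0..4, accept at 0
Minimal DFA: 5 states


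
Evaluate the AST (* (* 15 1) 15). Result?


Evaluate inner: (* 15 1) = 15
Evaluate root: (* 15 15) = 225
Result: 225


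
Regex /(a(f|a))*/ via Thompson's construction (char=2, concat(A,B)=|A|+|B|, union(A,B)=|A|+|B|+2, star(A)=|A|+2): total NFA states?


Syntax tree has 3 char leaf(s), 1 union(s), 1 star(s)
chars contribute 3×2 = 6; each union adds +2; each star adds +2
Total: 6 + 2 + 2 = 10 states


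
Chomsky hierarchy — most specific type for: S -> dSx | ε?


Single nonterminal LHS, but d^n x^n is not regular
Classification: Type 2 (Context-Free)


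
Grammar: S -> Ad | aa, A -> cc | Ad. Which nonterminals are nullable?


A nonterminal is nullable iff some alternative derives ε (directly, or every symbol in it is nullable)
Nullable: {}


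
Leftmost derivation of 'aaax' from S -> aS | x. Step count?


Derivation: S => aS => aaS => aaaS => aaax
Steps: 4


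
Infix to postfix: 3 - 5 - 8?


Left to right (same or higher precedence on left)
Postfix: 3 5 - 8 -


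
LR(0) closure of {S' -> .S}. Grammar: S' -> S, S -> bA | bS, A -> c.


Start: S' -> .S
For each item with dot before a nonterminal B, add B -> .γ for every B-production
Closure: [S' -> .S, S -> .bA, S -> .bS]


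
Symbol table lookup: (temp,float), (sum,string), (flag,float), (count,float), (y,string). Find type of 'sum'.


Lookup 'sum' → type string


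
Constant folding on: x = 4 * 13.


4 * 13 = 52 at compile time
Optimized: x = 52


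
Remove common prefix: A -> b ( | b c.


Common prefix: 'b'
Factored: A -> b A', A' -> ( | c


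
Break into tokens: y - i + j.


Scan left to right, longest-match per lexeme
Tokens: ID(y), OP(-), ID(i), OP(+), ID(j)


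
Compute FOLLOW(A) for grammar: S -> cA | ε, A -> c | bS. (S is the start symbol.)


$ ∈ FOLLOW(S). For each A -> αBβ: add FIRST(β)\{ε} to FOLLOW(B); if β nullable, add FOLLOW(A).
FOLLOW(A) = {$}


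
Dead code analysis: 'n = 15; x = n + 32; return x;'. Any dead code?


n is read by x's definition; x is returned
No dead code


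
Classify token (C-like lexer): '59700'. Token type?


Pattern: digits only
Type: INTEGER_LITERAL


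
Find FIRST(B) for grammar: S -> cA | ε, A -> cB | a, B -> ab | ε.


Per alternative of B: FIRST(ab) = {a}; FIRST(ε) = {ε}
FIRST(B) = {a, ε}


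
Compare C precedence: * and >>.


'*' is multiplicative (level 10); '>>' is shift (level 8)
Higher level binds tighter
'*' has higher precedence than '>>'


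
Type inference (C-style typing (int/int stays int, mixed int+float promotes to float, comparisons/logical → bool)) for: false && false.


Operand types: bool && bool
Rule: logical operators take bool operands and yield bool
Result type: bool


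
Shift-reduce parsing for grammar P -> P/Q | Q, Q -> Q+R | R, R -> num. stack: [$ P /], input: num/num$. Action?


no handle ('P/' is not any RHS); shift 'num'
Action: shift


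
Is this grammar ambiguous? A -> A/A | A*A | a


'a/a*a' has two parse trees (no precedence encoded between / and *)
Ambiguous


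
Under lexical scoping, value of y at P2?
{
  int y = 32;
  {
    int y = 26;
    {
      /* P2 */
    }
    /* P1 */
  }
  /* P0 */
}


P2's block does not declare y; resolves to the enclosing declaration at depth 1
y = 26


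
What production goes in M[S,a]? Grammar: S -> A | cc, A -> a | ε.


For [S, a]: 'a' ∈ FIRST(A)
Entry: S -> A


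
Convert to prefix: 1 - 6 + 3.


left-to-right (same/higher precedence on left): tree is (+ (- 1 6) 3)
Prefix: + - 1 6 3


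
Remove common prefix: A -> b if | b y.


Common prefix: 'b'
Factored: A -> b A', A' -> if | y


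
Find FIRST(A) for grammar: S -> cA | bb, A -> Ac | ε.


Per alternative of A: FIRST(Ac) = {c}; FIRST(ε) = {ε}
FIRST(A) = {c, ε}


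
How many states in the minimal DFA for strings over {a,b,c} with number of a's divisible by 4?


Track (count of a) mod 4: states 0..3, accept at 0
Minimal DFA: 4 states


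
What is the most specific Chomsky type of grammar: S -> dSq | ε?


Single nonterminal LHS, but d^n q^n is not regular
Classification: Type 2 (Context-Free)


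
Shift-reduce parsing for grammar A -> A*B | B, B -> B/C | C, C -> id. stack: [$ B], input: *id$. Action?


lookahead ∉ {/} so B won't extend; reduce A -> B
Action: reduce (A -> B)


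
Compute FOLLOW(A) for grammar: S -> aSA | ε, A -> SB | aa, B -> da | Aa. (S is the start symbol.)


$ ∈ FOLLOW(S). For each A -> αBβ: add FIRST(β)\{ε} to FOLLOW(B); if β nullable, add FOLLOW(A).
FOLLOW(A) = {$, a, d}


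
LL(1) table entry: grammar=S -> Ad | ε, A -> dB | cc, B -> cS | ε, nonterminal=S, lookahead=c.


For [S, c]: 'c' ∈ FIRST(Ad)
Entry: S -> Ad


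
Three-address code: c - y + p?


Break into single-operator statements:
t1 = c - y
t2 = t1 + p


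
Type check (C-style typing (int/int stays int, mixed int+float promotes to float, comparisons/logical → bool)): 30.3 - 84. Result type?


Operand types: float - int
Rule: mixed int/float promotes to float; int/int stays int
Result type: float


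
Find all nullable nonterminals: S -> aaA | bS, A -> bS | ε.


A nonterminal is nullable iff some alternative derives ε (directly, or every symbol in it is nullable)
Nullable: {A}


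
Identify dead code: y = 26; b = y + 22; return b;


y is read by b's definition; b is returned
No dead code


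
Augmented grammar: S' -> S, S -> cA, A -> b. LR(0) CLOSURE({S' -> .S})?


Start: S' -> .S
For each item with dot before a nonterminal B, add B -> .γ for every B-production
Closure: [S' -> .S, S -> .cA]


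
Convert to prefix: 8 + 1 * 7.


'*' binds tighter: tree is (+ 8 (* 1 7))
Prefix: + 8 * 1 7


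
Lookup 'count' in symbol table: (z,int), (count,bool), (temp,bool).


Lookup 'count' → type bool


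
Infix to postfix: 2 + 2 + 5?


Left to right (same or higher precedence on left)
Postfix: 2 2 + 5 +


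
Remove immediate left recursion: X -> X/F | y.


Left-recursive alternatives: X/F; non-recursive: y
Introduce X': X -> yX', X' -> /FX' | ε
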